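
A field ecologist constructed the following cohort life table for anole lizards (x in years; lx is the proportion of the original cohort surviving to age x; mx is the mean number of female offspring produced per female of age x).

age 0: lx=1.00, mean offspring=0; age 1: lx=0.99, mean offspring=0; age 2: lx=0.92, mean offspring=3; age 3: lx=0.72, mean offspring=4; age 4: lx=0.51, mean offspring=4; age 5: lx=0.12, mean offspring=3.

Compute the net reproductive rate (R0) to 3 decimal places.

8.040

lx·mx by age: 0, 0, 2.76, 2.88, 2.04, 0.36
R0 = Σ lx·mx = 8.04 → 8.040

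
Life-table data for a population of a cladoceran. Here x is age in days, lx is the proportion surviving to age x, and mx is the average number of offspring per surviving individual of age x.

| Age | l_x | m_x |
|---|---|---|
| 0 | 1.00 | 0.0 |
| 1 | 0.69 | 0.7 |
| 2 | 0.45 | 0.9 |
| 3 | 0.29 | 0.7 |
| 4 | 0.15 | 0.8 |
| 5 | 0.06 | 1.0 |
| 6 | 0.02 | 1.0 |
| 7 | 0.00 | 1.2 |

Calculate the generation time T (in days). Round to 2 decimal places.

2.17

lx·mx: 0, 0.483, 0.405, 0.203, 0.12, 0.06, 0.02, 0 → R0 = 1.291
x·lx·mx: 0, 0.483, 0.81, 0.609, 0.48, 0.3, 0.12, 0 → Σ = 2.802
T = 2.802 / 1.291 = 2.170411… → 2.17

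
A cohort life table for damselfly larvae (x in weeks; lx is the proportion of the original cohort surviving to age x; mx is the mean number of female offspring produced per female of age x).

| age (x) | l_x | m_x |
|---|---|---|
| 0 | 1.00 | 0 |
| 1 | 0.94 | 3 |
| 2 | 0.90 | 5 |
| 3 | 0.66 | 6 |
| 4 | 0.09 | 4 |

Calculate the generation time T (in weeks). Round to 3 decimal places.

2.160

lx·mx: 0, 2.82, 4.5, 3.96, 0.36 → R0 = 11.64
x·lx·mx: 0, 2.82, 9, 11.88, 1.44 → Σ = 25.14
T = 25.14 / 11.64 = 2.159794… → 2.160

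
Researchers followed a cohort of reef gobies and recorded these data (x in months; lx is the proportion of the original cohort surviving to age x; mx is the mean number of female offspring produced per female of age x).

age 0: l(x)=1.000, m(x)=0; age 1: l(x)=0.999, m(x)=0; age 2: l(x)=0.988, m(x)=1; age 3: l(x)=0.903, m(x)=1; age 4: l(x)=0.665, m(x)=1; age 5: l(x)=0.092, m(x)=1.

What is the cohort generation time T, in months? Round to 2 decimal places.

lx·mx: 0, 0, 0.988, 0.903, 0.665, 0.092 → R0 = 2.648
x·lx·mx: 0, 0, 1.976, 2.709, 2.66, 0.46 → Σ = 7.805
T = 7.805 / 2.648 = 2.947508… → 2.95

2.95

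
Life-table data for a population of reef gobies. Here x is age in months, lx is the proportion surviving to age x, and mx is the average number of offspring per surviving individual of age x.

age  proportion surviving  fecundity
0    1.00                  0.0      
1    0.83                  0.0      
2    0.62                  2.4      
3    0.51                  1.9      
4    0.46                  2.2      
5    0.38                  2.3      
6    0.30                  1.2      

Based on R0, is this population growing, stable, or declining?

growing

R0 = Σ lx·mx = 0 + 0 + 1.488 + 0.969 + 1.012 + 0.874 + 0.36 = 4.703
R0 > 1, so the population is growing.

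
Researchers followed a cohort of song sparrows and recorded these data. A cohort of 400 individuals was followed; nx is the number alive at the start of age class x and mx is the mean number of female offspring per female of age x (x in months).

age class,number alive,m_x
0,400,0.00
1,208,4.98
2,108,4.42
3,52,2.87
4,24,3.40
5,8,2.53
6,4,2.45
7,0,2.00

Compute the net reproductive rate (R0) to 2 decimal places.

4.44

lx = nx/n0 = nx/400: 1, 0.52, 0.27, 0.13, 0.06, 0.02, 0.01, 0
lx·mx by age: 0, 2.5896, 1.1934, 0.3731, 0.204, 0.0506, 0.0245, 0
R0 = Σ lx·mx = 4.4352 → 4.44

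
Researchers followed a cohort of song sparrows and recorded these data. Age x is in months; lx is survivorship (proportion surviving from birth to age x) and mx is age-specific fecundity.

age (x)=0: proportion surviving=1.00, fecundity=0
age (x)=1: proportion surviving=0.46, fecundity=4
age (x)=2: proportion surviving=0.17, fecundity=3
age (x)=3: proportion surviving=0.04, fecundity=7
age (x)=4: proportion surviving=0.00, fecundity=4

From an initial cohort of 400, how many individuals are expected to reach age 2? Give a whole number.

68

Expected survivors = N0 · l_2 = 400 × 0.17 = 68 → 68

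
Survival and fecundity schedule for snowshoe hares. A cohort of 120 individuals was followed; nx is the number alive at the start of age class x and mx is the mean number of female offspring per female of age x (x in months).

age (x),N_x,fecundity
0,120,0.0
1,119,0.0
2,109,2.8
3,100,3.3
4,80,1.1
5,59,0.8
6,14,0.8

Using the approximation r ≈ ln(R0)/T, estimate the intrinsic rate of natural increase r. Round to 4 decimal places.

lx = nx/n0 = nx/120: 1, 0.99167…, 0.90833…, 0.83333…, 0.66667…, 0.49167…, 0.11667…
R0 = Σ lx·mx = 0 + 0 + 2.54333… + 2.75… + 0.73333… + 0.39333… + 0.09333… = 6.513333…
Σ x·lx·mx = 18.796667…; T = 18.796667…/6.513333… = 2.88588…
r ≈ ln(R0)/T = ln(6.513333…)/2.88588… = 0.649318… → 0.6493

0.6493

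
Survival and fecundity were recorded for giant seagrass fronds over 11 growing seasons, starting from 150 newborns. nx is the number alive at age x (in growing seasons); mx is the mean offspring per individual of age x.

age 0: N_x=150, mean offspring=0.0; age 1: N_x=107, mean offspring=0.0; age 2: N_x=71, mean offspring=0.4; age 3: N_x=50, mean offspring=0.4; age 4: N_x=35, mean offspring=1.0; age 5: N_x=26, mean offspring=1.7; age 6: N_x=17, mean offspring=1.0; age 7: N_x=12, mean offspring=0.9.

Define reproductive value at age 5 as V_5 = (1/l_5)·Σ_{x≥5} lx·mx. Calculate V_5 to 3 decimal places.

2.769

lx = nx/n0 = nx/150: 1, 0.71333…, 0.47333…, 0.33333…, 0.23333…, 0.17333…, 0.11333…, 0.08
lx·mx for x ≥ 5: 0.294667…, 0.113333…, 0.072 → sum = 0.48…
V_5 = 0.48… / l_5 = 0.48… / 0.173333… = 2.769231… → 2.769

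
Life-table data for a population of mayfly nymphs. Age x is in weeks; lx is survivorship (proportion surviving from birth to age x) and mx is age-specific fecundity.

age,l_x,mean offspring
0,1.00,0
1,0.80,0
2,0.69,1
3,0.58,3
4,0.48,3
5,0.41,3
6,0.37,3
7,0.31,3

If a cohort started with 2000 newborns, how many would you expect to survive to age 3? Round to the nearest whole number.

Expected survivors = N0 · l_3 = 2000 × 0.58 = 1160 → 1160

1160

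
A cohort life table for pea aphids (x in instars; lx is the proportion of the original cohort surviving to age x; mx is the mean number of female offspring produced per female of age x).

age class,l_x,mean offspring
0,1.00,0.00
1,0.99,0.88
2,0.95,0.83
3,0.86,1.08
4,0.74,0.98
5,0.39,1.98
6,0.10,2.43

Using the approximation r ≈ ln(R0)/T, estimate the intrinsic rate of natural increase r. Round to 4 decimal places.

0.4715

R0 = Σ lx·mx = 0 + 0.8712 + 0.7885 + 0.9288 + 0.7252 + 0.7722 + 0.243 = 4.3289
Σ x·lx·mx = 13.4544; T = 13.4544/4.3289 = 3.10804…
r ≈ ln(R0)/T = ln(4.3289)/3.10804… = 0.471459… → 0.4715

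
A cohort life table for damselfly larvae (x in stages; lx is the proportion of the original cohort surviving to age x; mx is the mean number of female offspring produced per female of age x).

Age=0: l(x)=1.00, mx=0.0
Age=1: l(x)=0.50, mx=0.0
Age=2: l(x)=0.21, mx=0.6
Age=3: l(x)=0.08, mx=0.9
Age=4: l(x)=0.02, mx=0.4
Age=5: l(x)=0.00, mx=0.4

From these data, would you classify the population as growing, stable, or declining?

declining

R0 = Σ lx·mx = 0 + 0 + 0.126 + 0.072 + 0.008 + 0 = 0.206
R0 < 1, so the population is declining.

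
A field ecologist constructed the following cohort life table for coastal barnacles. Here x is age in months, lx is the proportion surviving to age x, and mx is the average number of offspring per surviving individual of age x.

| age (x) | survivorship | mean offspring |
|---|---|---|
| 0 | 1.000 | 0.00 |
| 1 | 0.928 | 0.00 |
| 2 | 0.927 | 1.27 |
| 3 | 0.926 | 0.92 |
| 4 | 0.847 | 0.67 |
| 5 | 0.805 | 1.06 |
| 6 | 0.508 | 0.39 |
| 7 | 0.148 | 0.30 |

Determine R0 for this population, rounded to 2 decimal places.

3.69

lx·mx by age: 0, 0, 1.17729, 0.85192, 0.56749, 0.8533, 0.19812, 0.0444
R0 = Σ lx·mx = 3.69252 → 3.69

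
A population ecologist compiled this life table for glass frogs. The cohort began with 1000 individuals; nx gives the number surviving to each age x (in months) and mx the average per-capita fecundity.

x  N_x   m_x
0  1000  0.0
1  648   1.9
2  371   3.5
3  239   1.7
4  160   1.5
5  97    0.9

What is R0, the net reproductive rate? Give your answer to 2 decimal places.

3.26

lx = nx/n0 = nx/1000: 1, 0.648, 0.371, 0.239, 0.16, 0.097
lx·mx by age: 0, 1.2312, 1.2985, 0.4063, 0.24, 0.0873
R0 = Σ lx·mx = 3.2633 → 3.26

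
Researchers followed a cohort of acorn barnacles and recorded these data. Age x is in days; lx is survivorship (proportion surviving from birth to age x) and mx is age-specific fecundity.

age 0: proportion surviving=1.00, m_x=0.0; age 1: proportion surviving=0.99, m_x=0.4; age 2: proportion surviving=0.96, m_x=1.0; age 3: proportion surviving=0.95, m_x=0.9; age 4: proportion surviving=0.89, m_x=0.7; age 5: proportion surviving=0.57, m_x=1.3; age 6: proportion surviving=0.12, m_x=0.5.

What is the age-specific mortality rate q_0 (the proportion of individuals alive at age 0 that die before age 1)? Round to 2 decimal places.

0.01

q_0 = (l_0 − l_1) / l_0 = (1 − 0.99) / 1
     = 0.01 / 1 = 0.01 → 0.01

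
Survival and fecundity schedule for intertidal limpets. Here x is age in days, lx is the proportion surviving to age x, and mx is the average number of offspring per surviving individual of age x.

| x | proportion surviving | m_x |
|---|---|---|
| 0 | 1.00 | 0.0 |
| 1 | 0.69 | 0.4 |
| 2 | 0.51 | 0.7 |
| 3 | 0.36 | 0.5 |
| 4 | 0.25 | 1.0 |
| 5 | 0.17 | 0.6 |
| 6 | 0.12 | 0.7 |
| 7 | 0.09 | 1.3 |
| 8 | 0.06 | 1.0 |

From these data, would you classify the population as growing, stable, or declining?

R0 = Σ lx·mx = 0 + 0.276 + 0.357 + 0.18 + 0.25 + 0.102 + 0.084 + 0.117 + 0.06 = 1.426
R0 > 1, so the population is growing.

growing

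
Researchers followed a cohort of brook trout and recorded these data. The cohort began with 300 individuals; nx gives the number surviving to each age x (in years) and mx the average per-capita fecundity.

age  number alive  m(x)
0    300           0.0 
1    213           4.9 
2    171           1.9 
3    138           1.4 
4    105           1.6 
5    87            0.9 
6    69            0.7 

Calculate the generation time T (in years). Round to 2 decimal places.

lx = nx/n0 = nx/300: 1, 0.71, 0.57, 0.46, 0.35, 0.29, 0.23
lx·mx: 0, 3.479, 1.083, 0.644, 0.56, 0.261, 0.161 → R0 = 6.188
x·lx·mx: 0, 3.479, 2.166, 1.932, 2.24, 1.305, 0.966 → Σ = 12.088
T = 12.088 / 6.188 = 1.953458… → 1.95

1.95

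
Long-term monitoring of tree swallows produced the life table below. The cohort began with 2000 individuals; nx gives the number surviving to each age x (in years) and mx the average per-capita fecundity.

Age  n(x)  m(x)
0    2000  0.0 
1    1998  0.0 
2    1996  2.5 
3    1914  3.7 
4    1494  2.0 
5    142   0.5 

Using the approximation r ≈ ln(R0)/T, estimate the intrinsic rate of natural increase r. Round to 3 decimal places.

0.703

lx = nx/n0 = nx/2000: 1, 0.999, 0.998, 0.957, 0.747, 0.071
R0 = Σ lx·mx = 0 + 0 + 2.495 + 3.5409 + 1.494 + 0.0355 = 7.5654
Σ x·lx·mx = 21.7662; T = 21.7662/7.5654 = 2.87707…
r ≈ ln(R0)/T = ln(7.5654)/2.87707… = 0.70335… → 0.703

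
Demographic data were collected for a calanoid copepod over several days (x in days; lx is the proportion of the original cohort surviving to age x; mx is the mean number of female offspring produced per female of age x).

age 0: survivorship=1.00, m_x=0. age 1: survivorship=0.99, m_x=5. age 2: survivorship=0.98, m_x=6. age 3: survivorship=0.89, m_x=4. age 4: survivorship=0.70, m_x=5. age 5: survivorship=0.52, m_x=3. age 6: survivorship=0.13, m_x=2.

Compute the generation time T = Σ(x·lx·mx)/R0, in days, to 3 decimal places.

2.575

lx·mx: 0, 4.95, 5.88, 3.56, 3.5, 1.56, 0.26 → R0 = 19.71
x·lx·mx: 0, 4.95, 11.76, 10.68, 14, 7.8, 1.56 → Σ = 50.75
T = 50.75 / 19.71 = 2.574835… → 2.575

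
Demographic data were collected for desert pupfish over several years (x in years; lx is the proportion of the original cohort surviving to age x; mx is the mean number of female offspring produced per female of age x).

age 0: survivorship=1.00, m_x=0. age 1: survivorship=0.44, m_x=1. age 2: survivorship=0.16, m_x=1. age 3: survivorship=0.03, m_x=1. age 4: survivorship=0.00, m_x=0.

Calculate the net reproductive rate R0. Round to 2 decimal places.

lx·mx by age: 0, 0.44, 0.16, 0.03, 0
R0 = Σ lx·mx = 0.63 → 0.63

0.63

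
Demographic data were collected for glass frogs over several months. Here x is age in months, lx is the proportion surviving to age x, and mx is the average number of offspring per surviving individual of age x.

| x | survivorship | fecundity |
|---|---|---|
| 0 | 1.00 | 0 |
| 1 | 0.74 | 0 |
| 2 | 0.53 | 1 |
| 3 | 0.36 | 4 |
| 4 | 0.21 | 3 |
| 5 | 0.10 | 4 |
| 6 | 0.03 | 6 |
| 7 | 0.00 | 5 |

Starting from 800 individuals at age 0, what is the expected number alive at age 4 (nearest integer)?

168

Expected survivors = N0 · l_4 = 800 × 0.21 = 168 → 168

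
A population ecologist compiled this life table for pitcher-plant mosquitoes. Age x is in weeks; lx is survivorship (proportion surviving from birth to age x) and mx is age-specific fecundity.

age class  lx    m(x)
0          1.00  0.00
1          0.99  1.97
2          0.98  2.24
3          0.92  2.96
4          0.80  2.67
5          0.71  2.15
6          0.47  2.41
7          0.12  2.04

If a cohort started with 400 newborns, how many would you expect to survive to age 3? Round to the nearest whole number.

Expected survivors = N0 · l_3 = 400 × 0.92 = 368 → 368

368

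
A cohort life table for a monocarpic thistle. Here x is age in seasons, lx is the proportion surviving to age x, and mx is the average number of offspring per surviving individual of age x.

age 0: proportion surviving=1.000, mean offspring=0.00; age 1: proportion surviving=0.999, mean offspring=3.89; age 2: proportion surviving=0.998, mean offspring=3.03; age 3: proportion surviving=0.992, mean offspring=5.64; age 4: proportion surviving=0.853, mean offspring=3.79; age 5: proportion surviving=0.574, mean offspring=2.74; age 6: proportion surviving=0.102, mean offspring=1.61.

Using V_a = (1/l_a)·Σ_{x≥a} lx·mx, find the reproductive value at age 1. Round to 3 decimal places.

lx·mx for x ≥ 1: 3.88611, 3.02394, 5.59488, 3.23287, 1.57276, 0.16422 → sum = 17.47478
V_1 = 17.47478 / l_1 = 17.47478 / 0.999 = 17.492272… → 17.492

17.492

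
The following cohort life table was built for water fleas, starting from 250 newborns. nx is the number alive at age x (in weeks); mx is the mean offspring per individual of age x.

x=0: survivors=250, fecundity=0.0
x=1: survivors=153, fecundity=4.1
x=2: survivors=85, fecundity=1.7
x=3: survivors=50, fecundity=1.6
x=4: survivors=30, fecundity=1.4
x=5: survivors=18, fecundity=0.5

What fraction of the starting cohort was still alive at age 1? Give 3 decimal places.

0.612

l_1 = n_1/n_0 = 153/250 = 0.612 → 0.612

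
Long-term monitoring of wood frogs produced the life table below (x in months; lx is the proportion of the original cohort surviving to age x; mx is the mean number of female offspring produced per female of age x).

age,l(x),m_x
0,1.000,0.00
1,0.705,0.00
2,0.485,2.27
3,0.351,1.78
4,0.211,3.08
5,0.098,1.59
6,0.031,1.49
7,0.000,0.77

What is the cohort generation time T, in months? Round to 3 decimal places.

lx·mx: 0, 0, 1.10095, 0.62478, 0.64988, 0.15582, 0.04619, 0 → R0 = 2.57762
x·lx·mx: 0, 0, 2.2019, 1.87434, 2.59952, 0.7791, 0.27714, 0 → Σ = 7.732
T = 7.732 / 2.57762 = 2.999666… → 3.000

3.000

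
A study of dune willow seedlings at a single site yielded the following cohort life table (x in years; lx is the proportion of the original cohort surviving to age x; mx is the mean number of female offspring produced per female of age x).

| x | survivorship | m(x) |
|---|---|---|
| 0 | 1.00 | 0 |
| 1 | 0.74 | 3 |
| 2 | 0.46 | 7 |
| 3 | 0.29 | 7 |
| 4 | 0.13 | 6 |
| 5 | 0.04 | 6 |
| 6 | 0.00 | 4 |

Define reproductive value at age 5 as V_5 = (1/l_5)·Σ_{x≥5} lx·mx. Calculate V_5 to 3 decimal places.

lx·mx for x ≥ 5: 0.24, 0 → sum = 0.24
V_5 = 0.24 / l_5 = 0.24 / 0.04 = 6 → 6.000

6.000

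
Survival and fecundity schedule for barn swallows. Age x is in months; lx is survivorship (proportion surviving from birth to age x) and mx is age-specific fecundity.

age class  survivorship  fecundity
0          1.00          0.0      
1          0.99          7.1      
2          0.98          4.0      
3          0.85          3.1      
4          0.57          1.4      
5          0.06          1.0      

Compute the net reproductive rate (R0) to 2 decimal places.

lx·mx by age: 0, 7.029, 3.92, 2.635, 0.798, 0.06
R0 = Σ lx·mx = 14.442 → 14.44

14.44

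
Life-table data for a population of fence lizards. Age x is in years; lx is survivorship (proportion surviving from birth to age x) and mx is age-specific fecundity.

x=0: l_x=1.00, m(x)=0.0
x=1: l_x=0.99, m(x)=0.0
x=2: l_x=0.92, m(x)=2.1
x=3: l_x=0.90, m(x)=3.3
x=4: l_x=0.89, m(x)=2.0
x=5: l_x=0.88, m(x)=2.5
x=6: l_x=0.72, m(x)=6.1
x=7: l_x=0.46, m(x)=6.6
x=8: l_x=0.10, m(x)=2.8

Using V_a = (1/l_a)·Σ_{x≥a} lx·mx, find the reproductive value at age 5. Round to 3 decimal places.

lx·mx for x ≥ 5: 2.2, 4.392, 3.036, 0.28 → sum = 9.908
V_5 = 9.908 / l_5 = 9.908 / 0.88 = 11.259091… → 11.259

11.259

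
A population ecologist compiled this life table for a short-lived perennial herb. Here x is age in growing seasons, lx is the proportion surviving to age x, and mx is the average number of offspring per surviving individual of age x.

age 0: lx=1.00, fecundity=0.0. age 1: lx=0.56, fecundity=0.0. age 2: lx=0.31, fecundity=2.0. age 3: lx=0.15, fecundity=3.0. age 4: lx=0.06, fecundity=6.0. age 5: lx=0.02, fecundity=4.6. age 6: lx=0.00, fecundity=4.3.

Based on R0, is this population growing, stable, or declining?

growing

R0 = Σ lx·mx = 0 + 0 + 0.62 + 0.45 + 0.36 + 0.092 + 0 = 1.522
R0 > 1, so the population is growing.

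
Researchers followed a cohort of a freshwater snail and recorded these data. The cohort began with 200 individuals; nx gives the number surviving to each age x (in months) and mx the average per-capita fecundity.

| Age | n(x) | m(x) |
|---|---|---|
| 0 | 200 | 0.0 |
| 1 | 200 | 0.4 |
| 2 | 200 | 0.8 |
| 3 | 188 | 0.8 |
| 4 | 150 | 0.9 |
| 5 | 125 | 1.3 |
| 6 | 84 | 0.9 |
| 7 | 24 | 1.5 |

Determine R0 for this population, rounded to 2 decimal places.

lx = nx/n0 = nx/200: 1, 1, 1, 0.94, 0.75, 0.625, 0.42, 0.12
lx·mx by age: 0, 0.4, 0.8, 0.752, 0.675, 0.8125, 0.378, 0.18
R0 = Σ lx·mx = 3.9975 → 4.00

4.00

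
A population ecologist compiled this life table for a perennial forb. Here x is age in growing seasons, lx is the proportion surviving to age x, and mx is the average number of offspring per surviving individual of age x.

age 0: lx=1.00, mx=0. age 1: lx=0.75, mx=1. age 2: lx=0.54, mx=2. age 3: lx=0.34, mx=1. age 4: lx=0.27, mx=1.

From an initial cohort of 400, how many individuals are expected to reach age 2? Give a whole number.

Expected survivors = N0 · l_2 = 400 × 0.54 = 216 → 216

216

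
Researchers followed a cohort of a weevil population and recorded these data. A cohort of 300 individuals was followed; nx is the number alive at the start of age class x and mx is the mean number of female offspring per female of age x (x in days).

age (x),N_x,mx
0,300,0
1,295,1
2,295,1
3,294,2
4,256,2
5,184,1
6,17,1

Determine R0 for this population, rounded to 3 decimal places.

6.303

lx = nx/n0 = nx/300: 1, 0.98333…, 0.98333…, 0.98, 0.85333…, 0.61333…, 0.05667…
lx·mx by age: 0, 0.983333…, 0.983333…, 1.96, 1.706667…, 0.613333…, 0.056667…
R0 = Σ lx·mx = 6.303333… → 6.303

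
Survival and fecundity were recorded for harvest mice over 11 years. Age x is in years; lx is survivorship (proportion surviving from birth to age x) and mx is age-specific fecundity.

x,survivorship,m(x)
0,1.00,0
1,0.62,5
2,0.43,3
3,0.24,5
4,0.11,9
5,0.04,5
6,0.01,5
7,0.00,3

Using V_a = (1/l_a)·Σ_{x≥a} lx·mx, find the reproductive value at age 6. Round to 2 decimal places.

5.00

lx·mx for x ≥ 6: 0.05, 0 → sum = 0.05
V_6 = 0.05 / l_6 = 0.05 / 0.01 = 5 → 5.00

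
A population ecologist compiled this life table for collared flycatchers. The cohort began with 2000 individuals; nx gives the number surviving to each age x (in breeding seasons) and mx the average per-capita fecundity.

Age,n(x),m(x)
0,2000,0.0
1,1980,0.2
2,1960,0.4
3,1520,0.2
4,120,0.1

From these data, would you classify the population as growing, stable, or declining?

declining

lx = nx/n0 = nx/2000: 1, 0.99, 0.98, 0.76, 0.06
R0 = Σ lx·mx = 0 + 0.198 + 0.392 + 0.152 + 0.006 = 0.748
R0 < 1, so the population is declining.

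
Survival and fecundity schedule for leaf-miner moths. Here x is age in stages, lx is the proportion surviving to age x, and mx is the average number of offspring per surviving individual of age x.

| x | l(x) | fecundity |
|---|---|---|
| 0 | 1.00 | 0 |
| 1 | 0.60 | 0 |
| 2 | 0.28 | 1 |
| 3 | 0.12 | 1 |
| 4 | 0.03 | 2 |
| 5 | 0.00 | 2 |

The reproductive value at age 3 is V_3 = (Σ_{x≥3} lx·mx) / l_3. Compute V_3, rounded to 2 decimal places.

1.50

lx·mx for x ≥ 3: 0.12, 0.06, 0 → sum = 0.18
V_3 = 0.18 / l_3 = 0.18 / 0.12 = 1.5 → 1.50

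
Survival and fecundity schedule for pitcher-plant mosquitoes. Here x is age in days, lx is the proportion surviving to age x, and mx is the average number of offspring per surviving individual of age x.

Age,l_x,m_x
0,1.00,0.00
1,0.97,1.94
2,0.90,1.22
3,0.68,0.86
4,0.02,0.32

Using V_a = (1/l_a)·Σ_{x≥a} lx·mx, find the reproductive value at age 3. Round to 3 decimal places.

lx·mx for x ≥ 3: 0.5848, 0.0064 → sum = 0.5912
V_3 = 0.5912 / l_3 = 0.5912 / 0.68 = 0.869412… → 0.869

0.869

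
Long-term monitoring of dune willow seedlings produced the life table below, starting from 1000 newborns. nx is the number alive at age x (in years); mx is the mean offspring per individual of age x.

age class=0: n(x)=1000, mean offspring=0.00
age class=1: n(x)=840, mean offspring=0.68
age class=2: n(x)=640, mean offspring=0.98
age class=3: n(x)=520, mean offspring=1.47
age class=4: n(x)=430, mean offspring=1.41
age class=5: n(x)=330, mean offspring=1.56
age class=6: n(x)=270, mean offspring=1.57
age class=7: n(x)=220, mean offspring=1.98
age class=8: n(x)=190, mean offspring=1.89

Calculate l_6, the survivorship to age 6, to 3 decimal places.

l_6 = n_6/n_0 = 270/1000 = 0.27 → 0.270

0.270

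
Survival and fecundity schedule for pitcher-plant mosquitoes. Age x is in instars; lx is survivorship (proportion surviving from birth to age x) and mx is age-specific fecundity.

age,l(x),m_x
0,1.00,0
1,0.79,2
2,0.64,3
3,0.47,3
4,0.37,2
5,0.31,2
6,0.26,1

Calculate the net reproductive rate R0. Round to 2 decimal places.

6.53

lx·mx by age: 0, 1.58, 1.92, 1.41, 0.74, 0.62, 0.26
R0 = Σ lx·mx = 6.53 → 6.53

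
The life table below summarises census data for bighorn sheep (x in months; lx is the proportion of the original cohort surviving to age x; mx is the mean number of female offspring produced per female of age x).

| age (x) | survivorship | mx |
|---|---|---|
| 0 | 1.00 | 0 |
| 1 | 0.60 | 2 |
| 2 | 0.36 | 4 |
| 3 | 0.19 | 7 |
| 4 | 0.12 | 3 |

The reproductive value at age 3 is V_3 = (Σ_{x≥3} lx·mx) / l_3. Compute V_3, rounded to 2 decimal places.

8.89

lx·mx for x ≥ 3: 1.33, 0.36 → sum = 1.69
V_3 = 1.69 / l_3 = 1.69 / 0.19 = 8.894737… → 8.89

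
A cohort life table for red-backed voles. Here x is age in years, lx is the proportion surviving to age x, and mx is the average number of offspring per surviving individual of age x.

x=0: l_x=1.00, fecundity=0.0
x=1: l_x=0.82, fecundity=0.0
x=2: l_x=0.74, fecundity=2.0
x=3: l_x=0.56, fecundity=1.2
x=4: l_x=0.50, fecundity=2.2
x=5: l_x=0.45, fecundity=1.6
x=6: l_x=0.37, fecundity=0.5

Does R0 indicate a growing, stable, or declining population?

R0 = Σ lx·mx = 0 + 0 + 1.48 + 0.672 + 1.1 + 0.72 + 0.185 = 4.157
R0 > 1, so the population is growing.

growing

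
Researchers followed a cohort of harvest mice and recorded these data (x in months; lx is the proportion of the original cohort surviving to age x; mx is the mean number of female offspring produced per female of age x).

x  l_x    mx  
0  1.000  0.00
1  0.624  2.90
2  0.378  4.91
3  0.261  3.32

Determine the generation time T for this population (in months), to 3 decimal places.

lx·mx: 0, 1.8096, 1.85598, 0.86652 → R0 = 4.5321
x·lx·mx: 0, 1.8096, 3.71196, 2.59956 → Σ = 8.12112
T = 8.12112 / 4.5321 = 1.791911… → 1.792

1.792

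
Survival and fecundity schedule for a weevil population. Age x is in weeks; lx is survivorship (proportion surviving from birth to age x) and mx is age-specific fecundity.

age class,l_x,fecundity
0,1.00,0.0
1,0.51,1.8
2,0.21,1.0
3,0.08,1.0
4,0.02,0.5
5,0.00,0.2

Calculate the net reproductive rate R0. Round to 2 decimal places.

1.22

lx·mx by age: 0, 0.918, 0.21, 0.08, 0.01, 0
R0 = Σ lx·mx = 1.218 → 1.22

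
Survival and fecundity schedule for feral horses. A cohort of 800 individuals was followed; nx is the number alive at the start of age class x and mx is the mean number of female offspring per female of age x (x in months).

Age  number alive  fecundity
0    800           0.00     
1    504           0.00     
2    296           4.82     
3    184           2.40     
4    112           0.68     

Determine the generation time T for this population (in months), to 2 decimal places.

2.31

lx = nx/n0 = nx/800: 1, 0.63, 0.37, 0.23, 0.14
lx·mx: 0, 0, 1.7834, 0.552, 0.0952 → R0 = 2.4306
x·lx·mx: 0, 0, 3.5668, 1.656, 0.3808 → Σ = 5.6036
T = 5.6036 / 2.4306 = 2.305439… → 2.31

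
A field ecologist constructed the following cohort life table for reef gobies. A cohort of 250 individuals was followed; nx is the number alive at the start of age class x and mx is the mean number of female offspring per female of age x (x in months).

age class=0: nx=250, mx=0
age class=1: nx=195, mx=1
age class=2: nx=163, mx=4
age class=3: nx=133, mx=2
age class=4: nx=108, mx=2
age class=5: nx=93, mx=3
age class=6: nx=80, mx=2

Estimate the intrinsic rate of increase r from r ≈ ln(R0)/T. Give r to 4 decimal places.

lx = nx/n0 = nx/250: 1, 0.78, 0.652, 0.532, 0.432, 0.372, 0.32
R0 = Σ lx·mx = 0 + 0.78 + 2.608 + 1.064 + 0.864 + 1.116 + 0.64 = 7.072
Σ x·lx·mx = 22.064; T = 22.064/7.072 = 3.11991…
r ≈ ln(R0)/T = ln(7.072)/3.11991… = 0.626987… → 0.6270

0.6270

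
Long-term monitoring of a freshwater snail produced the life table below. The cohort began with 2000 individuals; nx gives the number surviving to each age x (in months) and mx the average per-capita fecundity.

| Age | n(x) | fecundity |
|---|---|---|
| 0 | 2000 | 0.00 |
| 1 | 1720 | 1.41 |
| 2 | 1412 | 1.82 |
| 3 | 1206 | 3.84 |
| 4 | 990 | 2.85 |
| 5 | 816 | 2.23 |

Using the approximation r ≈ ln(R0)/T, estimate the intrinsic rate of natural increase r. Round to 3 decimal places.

lx = nx/n0 = nx/2000: 1, 0.86, 0.706, 0.603, 0.495, 0.408
R0 = Σ lx·mx = 0 + 1.2126 + 1.28492 + 2.31552 + 1.41075 + 0.90984 = 7.13363
Σ x·lx·mx = 20.9212; T = 20.9212/7.13363 = 2.93276…
r ≈ ln(R0)/T = ln(7.13363)/2.93276… = 0.66996… → 0.670

0.670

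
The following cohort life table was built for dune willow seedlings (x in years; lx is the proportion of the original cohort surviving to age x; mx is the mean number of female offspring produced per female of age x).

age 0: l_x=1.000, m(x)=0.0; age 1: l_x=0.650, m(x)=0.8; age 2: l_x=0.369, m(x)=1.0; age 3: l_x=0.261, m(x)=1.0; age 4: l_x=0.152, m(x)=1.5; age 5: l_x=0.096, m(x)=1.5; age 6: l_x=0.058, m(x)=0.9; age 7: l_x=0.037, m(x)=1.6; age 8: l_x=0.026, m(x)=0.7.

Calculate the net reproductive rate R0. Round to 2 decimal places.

1.65

lx·mx by age: 0, 0.52, 0.369, 0.261, 0.228, 0.144, 0.0522, 0.0592, 0.0182
R0 = Σ lx·mx = 1.6516 → 1.65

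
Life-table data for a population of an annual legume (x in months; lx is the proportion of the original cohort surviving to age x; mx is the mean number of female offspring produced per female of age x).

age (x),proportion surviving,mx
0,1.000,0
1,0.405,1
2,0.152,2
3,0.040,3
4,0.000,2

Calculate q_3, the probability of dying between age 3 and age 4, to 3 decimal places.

q_3 = (l_3 − l_4) / l_3 = (0.04 − 0) / 0.04
     = 0.04 / 0.04 = 1 → 1.000

1.000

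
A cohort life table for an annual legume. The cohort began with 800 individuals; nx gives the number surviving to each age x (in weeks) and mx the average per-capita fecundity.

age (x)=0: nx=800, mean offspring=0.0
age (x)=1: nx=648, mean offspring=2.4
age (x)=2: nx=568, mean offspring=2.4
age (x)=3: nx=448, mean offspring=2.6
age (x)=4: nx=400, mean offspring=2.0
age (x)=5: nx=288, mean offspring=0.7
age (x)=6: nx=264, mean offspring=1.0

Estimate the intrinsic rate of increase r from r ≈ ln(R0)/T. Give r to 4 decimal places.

0.7490

lx = nx/n0 = nx/800: 1, 0.81, 0.71, 0.56, 0.5, 0.36, 0.33
R0 = Σ lx·mx = 0 + 1.944 + 1.704 + 1.456 + 1 + 0.252 + 0.33 = 6.686
Σ x·lx·mx = 16.96; T = 16.96/6.686 = 2.53664…
r ≈ ln(R0)/T = ln(6.686)/2.53664… = 0.749027… → 0.7490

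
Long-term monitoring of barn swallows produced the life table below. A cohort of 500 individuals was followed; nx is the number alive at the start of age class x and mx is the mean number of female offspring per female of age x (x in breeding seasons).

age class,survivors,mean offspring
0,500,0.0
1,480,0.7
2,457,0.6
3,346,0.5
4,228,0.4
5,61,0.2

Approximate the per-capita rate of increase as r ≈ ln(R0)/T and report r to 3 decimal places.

0.278

lx = nx/n0 = nx/500: 1, 0.96, 0.914, 0.692, 0.456, 0.122
R0 = Σ lx·mx = 0 + 0.672 + 0.5484 + 0.346 + 0.1824 + 0.0244 = 1.7732
Σ x·lx·mx = 3.6584; T = 3.6584/1.7732 = 2.06316…
r ≈ ln(R0)/T = ln(1.7732)/2.06316… = 0.27763… → 0.278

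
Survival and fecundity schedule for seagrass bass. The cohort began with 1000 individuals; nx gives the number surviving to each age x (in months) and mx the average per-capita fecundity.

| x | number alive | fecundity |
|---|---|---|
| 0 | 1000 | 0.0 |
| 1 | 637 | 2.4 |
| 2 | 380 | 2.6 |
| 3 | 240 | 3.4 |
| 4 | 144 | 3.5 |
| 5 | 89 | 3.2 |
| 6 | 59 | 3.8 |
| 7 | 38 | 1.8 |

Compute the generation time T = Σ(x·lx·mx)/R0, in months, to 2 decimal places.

lx = nx/n0 = nx/1000: 1, 0.637, 0.38, 0.24, 0.144, 0.089, 0.059, 0.038
lx·mx: 0, 1.5288, 0.988, 0.816, 0.504, 0.2848, 0.2242, 0.0684 → R0 = 4.4142
x·lx·mx: 0, 1.5288, 1.976, 2.448, 2.016, 1.424, 1.3452, 0.4788 → Σ = 11.2168
T = 11.2168 / 4.4142 = 2.541072… → 2.54

2.54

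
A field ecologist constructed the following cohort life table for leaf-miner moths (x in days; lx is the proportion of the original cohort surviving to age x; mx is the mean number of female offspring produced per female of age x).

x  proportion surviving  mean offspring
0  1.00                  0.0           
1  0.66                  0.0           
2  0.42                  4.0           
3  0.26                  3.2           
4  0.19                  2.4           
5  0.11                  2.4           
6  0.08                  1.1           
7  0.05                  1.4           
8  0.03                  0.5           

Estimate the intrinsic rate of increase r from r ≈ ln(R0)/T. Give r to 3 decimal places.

0.412

R0 = Σ lx·mx = 0 + 0 + 1.68 + 0.832 + 0.456 + 0.264 + 0.088 + 0.07 + 0.015 = 3.405
Σ x·lx·mx = 10.138; T = 10.138/3.405 = 2.97739…
r ≈ ln(R0)/T = ln(3.405)/2.97739… = 0.41152… → 0.412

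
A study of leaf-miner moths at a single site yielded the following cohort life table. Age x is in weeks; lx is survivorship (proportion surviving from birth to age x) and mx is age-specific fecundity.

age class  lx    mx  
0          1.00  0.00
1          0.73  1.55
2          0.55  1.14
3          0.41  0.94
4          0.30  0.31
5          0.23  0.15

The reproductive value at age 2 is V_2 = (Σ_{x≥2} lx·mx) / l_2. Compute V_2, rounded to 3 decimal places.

lx·mx for x ≥ 2: 0.627, 0.3854, 0.093, 0.0345 → sum = 1.1399
V_2 = 1.1399 / l_2 = 1.1399 / 0.55 = 2.072545… → 2.073

2.073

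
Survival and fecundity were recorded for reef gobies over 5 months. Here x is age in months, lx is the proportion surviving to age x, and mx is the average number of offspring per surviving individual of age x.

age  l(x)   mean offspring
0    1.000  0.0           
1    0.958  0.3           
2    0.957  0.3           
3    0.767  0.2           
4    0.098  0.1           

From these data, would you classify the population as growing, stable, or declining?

R0 = Σ lx·mx = 0 + 0.2874 + 0.2871 + 0.1534 + 0.0098 = 0.7377
R0 < 1, so the population is declining.

declining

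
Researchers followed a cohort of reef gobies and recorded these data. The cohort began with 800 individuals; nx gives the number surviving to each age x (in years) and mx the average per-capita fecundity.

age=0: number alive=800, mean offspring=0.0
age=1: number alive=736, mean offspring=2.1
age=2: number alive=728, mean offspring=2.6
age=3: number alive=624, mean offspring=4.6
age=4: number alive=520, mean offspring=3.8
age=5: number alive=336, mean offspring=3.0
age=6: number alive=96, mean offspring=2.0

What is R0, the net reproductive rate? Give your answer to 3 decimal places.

11.856

lx = nx/n0 = nx/800: 1, 0.92, 0.91, 0.78, 0.65, 0.42, 0.12
lx·mx by age: 0, 1.932, 2.366, 3.588, 2.47, 1.26, 0.24
R0 = Σ lx·mx = 11.856 → 11.856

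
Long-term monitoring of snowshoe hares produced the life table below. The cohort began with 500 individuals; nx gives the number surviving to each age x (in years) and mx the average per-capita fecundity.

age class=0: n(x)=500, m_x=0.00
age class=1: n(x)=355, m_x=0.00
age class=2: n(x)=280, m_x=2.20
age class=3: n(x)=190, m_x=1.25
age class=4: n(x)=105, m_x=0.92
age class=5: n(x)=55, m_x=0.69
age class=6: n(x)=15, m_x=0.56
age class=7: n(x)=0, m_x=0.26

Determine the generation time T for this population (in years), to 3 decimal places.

lx = nx/n0 = nx/500: 1, 0.71, 0.56, 0.38, 0.21, 0.11, 0.03, 0
lx·mx: 0, 0, 1.232, 0.475, 0.1932, 0.0759, 0.0168, 0 → R0 = 1.9929
x·lx·mx: 0, 0, 2.464, 1.425, 0.7728, 0.3795, 0.1008, 0 → Σ = 5.1421
T = 5.1421 / 1.9929 = 2.58021… → 2.580

2.580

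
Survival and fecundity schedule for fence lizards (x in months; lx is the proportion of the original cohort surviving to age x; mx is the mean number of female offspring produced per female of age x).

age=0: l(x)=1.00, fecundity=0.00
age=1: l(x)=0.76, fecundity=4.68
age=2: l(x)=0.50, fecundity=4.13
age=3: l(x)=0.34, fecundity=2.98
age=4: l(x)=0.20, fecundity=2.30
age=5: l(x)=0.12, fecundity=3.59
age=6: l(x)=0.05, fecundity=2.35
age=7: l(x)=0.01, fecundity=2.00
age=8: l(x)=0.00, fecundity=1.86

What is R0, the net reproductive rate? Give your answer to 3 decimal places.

7.663

lx·mx by age: 0, 3.5568, 2.065, 1.0132, 0.46, 0.4308, 0.1175, 0.02, 0
R0 = Σ lx·mx = 7.6633 → 7.663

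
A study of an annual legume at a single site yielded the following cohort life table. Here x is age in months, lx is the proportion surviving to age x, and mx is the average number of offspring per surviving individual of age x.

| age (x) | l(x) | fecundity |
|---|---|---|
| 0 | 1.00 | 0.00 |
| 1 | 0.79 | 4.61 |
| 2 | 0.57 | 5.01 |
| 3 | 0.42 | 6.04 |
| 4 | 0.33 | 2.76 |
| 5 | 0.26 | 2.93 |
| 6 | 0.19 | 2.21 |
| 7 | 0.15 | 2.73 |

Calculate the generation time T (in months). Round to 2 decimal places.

lx·mx: 0, 3.6419, 2.8557, 2.5368, 0.9108, 0.7618, 0.4199, 0.4095 → R0 = 11.5364
x·lx·mx: 0, 3.6419, 5.7114, 7.6104, 3.6432, 3.809, 2.5194, 2.8665 → Σ = 29.8018
T = 29.8018 / 11.5364 = 2.583284… → 2.58

2.58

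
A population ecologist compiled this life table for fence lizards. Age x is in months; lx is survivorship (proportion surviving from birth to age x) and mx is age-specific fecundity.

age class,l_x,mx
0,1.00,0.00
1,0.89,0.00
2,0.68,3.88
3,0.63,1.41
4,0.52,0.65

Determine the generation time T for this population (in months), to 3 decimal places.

2.405

lx·mx: 0, 0, 2.6384, 0.8883, 0.338 → R0 = 3.8647
x·lx·mx: 0, 0, 5.2768, 2.6649, 1.352 → Σ = 9.2937
T = 9.2937 / 3.8647 = 2.404766… → 2.405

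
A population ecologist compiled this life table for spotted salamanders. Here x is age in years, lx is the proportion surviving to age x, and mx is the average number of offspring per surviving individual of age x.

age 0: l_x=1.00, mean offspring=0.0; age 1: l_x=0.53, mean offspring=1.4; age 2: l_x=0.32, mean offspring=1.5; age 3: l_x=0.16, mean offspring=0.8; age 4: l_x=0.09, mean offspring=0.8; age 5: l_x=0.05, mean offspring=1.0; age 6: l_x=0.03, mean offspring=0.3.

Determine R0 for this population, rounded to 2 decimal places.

lx·mx by age: 0, 0.742, 0.48, 0.128, 0.072, 0.05, 0.009
R0 = Σ lx·mx = 1.481 → 1.48

1.48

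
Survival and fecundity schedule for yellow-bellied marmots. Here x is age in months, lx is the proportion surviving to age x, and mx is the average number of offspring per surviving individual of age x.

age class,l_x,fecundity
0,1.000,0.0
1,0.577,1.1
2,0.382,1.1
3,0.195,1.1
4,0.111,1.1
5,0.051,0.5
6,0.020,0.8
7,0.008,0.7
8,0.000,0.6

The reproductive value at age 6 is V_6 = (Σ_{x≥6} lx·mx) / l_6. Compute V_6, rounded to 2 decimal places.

1.08

lx·mx for x ≥ 6: 0.016, 0.0056, 0 → sum = 0.0216
V_6 = 0.0216 / l_6 = 0.0216 / 0.02 = 1.08 → 1.08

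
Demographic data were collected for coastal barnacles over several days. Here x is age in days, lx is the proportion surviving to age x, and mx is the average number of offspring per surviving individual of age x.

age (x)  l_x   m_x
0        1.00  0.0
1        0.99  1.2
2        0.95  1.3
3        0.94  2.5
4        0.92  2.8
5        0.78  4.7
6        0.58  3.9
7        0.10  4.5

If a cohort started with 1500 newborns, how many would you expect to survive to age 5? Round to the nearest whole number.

Expected survivors = N0 · l_5 = 1500 × 0.78 = 1170 → 1170

1170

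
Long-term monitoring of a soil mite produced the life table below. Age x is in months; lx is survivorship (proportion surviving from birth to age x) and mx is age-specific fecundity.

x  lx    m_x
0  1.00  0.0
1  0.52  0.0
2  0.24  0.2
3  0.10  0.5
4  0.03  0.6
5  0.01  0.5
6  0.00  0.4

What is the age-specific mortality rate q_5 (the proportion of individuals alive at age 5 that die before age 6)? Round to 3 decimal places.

q_5 = (l_5 − l_6) / l_5 = (0.01 − 0) / 0.01
     = 0.01 / 0.01 = 1 → 1.000

1.000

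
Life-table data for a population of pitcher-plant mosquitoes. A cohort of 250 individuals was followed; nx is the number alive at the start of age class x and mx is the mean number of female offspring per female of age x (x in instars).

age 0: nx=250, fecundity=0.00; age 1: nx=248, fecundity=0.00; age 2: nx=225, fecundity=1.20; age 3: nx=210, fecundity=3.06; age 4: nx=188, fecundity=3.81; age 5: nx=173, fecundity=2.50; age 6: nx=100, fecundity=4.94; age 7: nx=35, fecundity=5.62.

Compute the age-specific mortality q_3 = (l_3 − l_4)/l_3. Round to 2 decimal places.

lx = nx/n0 = nx/250: 1, 0.992, 0.9, 0.84, 0.752, 0.692, 0.4, 0.14
q_3 = (l_3 − l_4) / l_3 = (0.84 − 0.752) / 0.84
     = 0.088 / 0.84 = 0.104762… → 0.10

0.10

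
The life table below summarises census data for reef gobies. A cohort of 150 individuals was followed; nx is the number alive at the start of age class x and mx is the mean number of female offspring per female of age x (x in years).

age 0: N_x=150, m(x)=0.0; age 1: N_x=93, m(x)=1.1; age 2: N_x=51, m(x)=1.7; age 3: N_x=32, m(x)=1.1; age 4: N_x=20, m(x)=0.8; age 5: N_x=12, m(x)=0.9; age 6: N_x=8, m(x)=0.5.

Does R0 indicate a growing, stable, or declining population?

lx = nx/n0 = nx/150: 1, 0.62, 0.34, 0.21333…, 0.13333…, 0.08, 0.05333…
R0 = Σ lx·mx = 0 + 0.682 + 0.578 + 0.234667… + 0.106667… + 0.072 + 0.026667… = 1.7…
R0 > 1, so the population is growing.

growing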